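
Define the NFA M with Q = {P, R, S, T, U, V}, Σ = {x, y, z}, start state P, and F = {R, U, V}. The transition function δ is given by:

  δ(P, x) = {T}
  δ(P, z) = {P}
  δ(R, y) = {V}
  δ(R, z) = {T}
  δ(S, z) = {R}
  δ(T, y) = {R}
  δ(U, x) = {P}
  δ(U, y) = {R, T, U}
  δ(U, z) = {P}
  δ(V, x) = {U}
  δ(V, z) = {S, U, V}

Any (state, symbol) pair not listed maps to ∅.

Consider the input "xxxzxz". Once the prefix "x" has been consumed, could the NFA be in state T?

Start in {P}.
Read 'x': {P} → {T}.
State T is in {T}.

Yes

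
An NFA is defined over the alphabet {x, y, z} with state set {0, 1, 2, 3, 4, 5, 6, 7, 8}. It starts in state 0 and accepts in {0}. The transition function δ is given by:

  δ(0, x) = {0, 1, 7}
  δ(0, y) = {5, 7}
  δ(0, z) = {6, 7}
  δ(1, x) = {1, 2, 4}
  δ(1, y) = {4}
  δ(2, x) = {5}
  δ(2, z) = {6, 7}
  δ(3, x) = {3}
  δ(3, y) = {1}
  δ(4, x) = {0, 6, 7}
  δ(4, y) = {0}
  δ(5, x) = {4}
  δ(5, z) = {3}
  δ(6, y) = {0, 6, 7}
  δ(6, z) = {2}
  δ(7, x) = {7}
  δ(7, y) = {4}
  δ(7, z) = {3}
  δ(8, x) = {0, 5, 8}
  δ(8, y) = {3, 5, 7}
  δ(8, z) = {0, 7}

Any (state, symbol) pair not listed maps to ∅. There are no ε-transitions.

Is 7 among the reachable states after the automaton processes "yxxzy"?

Yes

Start in {0}.
Read 'y': {0} → {5, 7}.
Read 'x': {5, 7} → {4, 7}.
Read 'x': {4, 7} → {0, 6, 7}.
Read 'z': {0, 6, 7} → {2, 3, 6, 7}.
Read 'y': {2, 3, 6, 7} → {0, 1, 4, 6, 7}.
State 7 is in {0, 1, 4, 6, 7}.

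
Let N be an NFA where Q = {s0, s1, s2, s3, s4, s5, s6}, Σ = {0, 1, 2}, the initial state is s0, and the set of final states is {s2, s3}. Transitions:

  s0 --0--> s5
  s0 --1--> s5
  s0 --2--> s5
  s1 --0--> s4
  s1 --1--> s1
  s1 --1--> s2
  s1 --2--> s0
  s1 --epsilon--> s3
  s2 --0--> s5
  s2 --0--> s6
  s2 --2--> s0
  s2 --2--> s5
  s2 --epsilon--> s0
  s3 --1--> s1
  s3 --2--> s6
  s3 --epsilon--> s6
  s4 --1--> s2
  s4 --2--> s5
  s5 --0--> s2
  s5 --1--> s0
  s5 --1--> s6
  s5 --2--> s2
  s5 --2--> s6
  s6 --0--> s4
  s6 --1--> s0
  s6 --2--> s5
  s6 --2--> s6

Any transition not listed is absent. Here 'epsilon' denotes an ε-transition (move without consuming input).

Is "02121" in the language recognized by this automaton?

No

Start in {s0}.
Read '0': {s0} → {s5}.
Read '2': {s5} → {s0, s2, s6}.
Read '1': {s0, s2, s6} → {s0, s5}.
Read '2': {s0, s5} → {s0, s2, s5, s6}.
Read '1': {s0, s2, s5, s6} → {s0, s5, s6}.
The final set {s0, s5, s6} contains no accepting state.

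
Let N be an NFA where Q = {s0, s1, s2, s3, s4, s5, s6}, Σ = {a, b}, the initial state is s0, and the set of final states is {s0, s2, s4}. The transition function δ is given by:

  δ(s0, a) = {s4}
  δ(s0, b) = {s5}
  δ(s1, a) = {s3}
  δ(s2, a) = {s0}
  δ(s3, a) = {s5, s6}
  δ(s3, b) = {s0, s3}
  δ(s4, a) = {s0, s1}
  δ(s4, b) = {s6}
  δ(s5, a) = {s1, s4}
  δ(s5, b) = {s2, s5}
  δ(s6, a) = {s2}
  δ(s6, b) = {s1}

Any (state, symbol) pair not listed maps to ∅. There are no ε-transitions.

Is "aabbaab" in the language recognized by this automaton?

Start in {s0}.
Read 'a': s0→{s4}; now {s4}.
Read 'a': s4→{s0, s1}; now {s0, s1}.
Read 'b': s0→{s5}, s1→∅; now {s5}.
Read 'b': s5→{s2, s5}; now {s2, s5}.
Read 'a': s2→{s0}, s5→{s1, s4}; now {s0, s1, s4}.
Read 'a': s0→{s4}, s1→{s3}, s4→{s0, s1}; now {s0, s1, s3, s4}.
Read 'b': s0→{s5}, s1→∅, s3→{s0, s3}, s4→{s6}; now {s0, s3, s5, s6}.
The final set {s0, s3, s5, s6} contains the accepting state s0.

Yes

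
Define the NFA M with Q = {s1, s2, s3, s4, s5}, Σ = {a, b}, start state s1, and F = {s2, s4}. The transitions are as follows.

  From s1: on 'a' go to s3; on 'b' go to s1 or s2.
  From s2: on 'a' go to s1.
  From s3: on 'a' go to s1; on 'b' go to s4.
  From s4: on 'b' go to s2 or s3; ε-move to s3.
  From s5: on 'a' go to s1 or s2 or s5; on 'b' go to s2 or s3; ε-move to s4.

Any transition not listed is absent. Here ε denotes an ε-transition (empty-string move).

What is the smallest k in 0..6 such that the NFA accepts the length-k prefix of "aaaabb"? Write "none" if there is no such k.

Start in {s1}.
Read 'a': s1→{s3}; now {s3}.
Read 'a': s3→{s1}; now {s1}.
Read 'a': s1→{s3}; now {s3}.
Read 'a': s3→{s1}; now {s1}.
Read 'b': s1→{s1, s2}; now {s1, s2}.
None of the earlier sets intersect F, but {s1, s2} does.

5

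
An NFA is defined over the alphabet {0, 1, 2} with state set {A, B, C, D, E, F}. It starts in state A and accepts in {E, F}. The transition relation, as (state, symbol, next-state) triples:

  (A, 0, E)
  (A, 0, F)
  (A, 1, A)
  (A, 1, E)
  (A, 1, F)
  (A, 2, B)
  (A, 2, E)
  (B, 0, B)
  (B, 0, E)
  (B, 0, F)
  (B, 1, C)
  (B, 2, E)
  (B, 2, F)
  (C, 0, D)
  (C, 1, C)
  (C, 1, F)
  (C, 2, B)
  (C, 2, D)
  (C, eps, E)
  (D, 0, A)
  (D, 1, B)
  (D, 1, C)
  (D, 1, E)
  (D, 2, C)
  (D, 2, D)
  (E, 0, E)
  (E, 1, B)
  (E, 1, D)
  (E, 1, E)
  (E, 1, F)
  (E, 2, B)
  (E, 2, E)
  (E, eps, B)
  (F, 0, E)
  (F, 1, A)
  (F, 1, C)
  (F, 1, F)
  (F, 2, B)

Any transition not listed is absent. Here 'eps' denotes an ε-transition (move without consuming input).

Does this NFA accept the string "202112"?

Yes

Start in {A}.
Read '2': A→{B, E}; now {B, E}.
Read '0': B→{B, E, F}, E→{E}; now {B, E, F}.
Read '2': B→{E, F}, E→{B, E}, F→{B}; now {B, E, F}.
Read '1': B→{C}, E→{B, D, E, F}, F→{A, C, F}; now {A, B, C, D, E, F}.
Read '1': A→{A, E, F}, B→{C}, C→{C, F}, D→{B, C, E}, E→{B, D, E, F}, F→{A, C, F}; now {A, B, C, D, E, F}.
Read '2': A→{B, E}, B→{E, F}, C→{B, D}, D→{C, D}, E→{B, E}, F→{B}; now {B, C, D, E, F}.
The final set {B, C, D, E, F} contains the accepting states E, F.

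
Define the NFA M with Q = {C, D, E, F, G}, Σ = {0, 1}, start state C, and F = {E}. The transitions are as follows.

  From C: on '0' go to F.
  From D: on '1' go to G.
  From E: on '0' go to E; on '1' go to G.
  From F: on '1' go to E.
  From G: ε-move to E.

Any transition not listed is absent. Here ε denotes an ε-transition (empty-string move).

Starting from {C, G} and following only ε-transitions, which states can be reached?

Begin with {C, G}.
ε-move G → E; add E.

{C, E, G}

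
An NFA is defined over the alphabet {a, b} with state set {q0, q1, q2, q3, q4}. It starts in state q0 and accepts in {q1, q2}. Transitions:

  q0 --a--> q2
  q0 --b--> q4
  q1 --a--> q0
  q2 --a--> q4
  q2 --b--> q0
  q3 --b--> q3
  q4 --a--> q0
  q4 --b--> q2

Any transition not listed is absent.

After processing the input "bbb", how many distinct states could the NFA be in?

1

Start in {q0}.
Read 'b': q0→{q4}; now {q4}.
Read 'b': q4→{q2}; now {q2}.
Read 'b': q2→{q0}; now {q0}.
That set has 1 state.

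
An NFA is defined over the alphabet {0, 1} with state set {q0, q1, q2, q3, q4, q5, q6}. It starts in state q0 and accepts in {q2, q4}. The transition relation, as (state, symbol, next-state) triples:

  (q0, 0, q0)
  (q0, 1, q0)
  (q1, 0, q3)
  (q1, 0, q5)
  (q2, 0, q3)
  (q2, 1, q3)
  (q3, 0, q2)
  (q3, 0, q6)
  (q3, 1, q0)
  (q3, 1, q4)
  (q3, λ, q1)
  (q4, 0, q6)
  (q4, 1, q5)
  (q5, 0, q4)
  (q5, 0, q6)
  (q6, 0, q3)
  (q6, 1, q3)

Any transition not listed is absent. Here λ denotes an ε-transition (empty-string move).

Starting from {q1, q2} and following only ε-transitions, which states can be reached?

{q1, q2}

Begin with {q1, q2}.
No ε-moves leave this set, so the closure equals the set itself.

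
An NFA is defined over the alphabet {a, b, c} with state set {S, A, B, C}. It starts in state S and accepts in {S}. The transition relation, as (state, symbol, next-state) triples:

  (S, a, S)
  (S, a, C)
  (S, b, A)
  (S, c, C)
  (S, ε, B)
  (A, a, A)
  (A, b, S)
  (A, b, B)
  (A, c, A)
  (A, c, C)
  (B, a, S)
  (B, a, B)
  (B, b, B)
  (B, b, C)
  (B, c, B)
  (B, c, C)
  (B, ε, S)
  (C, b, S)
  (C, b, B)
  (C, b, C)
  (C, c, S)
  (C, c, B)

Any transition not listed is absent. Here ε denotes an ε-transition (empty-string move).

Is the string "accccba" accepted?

Yes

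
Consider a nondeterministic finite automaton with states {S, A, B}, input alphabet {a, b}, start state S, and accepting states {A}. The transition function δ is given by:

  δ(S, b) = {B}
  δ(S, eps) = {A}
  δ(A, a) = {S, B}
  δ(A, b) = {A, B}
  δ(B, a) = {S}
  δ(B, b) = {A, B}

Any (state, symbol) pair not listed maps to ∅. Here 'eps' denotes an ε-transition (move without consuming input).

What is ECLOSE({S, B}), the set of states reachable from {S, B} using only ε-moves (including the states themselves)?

Begin with {S, B}.
ε-move S → A; add A.

{S, A, B}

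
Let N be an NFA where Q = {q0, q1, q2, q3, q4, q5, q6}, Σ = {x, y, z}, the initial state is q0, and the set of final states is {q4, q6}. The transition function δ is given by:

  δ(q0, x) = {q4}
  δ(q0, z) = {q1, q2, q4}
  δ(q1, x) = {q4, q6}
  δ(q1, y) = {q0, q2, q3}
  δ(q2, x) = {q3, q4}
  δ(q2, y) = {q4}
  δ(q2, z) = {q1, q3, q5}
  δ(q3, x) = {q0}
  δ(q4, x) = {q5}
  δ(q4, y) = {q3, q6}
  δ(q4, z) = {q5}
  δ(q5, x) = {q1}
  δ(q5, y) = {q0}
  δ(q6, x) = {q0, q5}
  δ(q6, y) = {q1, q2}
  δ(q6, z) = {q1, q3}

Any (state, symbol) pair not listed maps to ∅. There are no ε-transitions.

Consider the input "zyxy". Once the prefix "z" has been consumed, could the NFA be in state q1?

Start in {q0}.
Read 'z': q0→{q1, q2, q4}; now {q1, q2, q4}.
State q1 is in {q1, q2, q4}.

Yes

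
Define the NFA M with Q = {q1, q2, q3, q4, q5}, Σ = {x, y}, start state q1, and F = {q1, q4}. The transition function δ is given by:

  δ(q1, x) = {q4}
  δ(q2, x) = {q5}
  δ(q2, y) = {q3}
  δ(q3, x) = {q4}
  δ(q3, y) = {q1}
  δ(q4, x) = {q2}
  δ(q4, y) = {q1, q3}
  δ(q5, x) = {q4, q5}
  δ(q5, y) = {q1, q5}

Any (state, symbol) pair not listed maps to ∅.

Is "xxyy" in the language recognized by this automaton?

Start in {q1}.
Read 'x': {q1} → {q4}.
Read 'x': {q4} → {q2}.
Read 'y': {q2} → {q3}.
Read 'y': {q3} → {q1}.
The final set {q1} contains the accepting state q1.

Yes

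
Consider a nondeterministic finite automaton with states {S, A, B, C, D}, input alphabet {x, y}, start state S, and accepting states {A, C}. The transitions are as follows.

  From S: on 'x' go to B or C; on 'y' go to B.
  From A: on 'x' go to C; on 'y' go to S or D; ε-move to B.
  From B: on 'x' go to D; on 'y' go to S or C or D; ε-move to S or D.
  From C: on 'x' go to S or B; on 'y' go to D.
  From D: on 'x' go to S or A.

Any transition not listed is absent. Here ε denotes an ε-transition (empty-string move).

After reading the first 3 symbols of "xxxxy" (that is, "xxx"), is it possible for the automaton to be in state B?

Yes

Start in {S}.
Read 'x': {S} → {S, B, C, D}.
Read 'x': {S, B, C, D} → {S, A, B, C, D}.
Read 'x': {S, A, B, C, D} → {S, A, B, C, D}.
State B is in {S, A, B, C, D}.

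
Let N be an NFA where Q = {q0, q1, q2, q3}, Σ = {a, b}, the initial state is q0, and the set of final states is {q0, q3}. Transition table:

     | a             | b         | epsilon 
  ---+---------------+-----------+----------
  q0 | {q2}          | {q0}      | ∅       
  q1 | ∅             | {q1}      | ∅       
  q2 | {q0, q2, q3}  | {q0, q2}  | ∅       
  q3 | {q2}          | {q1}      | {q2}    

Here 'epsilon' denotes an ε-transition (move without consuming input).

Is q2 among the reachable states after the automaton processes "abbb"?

Yes

Start in {q0}.
Read 'a': {q0} → {q2}.
Read 'b': {q2} → {q0, q2}.
Read 'b': {q0, q2} → {q0, q2}.
Read 'b': {q0, q2} → {q0, q2}.
State q2 is in {q0, q2}.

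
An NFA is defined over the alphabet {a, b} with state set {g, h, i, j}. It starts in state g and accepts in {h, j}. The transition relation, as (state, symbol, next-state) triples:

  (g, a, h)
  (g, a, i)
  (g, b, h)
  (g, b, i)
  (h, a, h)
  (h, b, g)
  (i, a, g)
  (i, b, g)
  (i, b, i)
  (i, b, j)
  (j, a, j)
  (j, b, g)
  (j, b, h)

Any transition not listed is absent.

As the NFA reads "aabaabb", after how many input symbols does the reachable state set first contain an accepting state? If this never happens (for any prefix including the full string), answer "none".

1

Start in {g}.
Read 'a': g→{h, i}; now {h, i}.
None of the earlier sets intersect F, but {h, i} does.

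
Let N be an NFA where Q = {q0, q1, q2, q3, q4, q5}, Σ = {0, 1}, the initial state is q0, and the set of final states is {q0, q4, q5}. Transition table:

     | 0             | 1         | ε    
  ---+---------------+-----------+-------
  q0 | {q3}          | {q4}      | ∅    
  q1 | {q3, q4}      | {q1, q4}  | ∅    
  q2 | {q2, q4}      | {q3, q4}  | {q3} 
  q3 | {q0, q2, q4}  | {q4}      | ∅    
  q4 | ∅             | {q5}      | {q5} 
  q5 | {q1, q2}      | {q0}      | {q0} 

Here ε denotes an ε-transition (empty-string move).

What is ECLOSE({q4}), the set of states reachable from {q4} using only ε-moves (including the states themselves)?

{q0, q4, q5}

Begin with {q4}.
ε-move q4 → q5; add q5.
ε-move q5 → q0; add q0.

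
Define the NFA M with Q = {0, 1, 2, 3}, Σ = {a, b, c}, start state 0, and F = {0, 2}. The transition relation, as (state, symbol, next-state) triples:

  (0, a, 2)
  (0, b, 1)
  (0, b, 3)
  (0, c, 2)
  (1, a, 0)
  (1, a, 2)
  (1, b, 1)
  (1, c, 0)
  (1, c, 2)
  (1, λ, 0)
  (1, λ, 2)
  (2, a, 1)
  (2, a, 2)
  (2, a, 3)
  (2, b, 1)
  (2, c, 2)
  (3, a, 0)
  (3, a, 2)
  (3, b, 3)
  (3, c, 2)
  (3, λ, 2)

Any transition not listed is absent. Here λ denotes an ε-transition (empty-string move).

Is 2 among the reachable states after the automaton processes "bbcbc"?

Yes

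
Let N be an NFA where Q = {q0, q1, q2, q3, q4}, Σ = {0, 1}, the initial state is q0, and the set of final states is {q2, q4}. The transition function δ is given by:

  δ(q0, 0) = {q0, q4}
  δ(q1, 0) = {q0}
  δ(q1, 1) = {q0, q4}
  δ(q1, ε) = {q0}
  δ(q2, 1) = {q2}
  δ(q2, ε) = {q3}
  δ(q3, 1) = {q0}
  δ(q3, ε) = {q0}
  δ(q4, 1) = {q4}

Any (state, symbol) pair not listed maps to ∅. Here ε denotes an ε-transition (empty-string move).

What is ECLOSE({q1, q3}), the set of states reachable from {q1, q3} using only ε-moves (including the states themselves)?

Begin with {q1, q3}.
ε-move q1 → q0; add q0.

{q0, q1, q3}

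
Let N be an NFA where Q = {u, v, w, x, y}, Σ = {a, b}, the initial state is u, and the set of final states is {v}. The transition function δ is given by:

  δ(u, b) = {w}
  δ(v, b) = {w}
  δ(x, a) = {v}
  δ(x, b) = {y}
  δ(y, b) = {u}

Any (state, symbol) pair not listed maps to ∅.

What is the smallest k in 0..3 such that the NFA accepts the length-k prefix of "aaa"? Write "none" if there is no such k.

none

Start in {u}.
Read 'a': u→∅; now ∅.
The set is empty and remains empty for the remaining 2 symbols.
No reachable set along the way intersects F.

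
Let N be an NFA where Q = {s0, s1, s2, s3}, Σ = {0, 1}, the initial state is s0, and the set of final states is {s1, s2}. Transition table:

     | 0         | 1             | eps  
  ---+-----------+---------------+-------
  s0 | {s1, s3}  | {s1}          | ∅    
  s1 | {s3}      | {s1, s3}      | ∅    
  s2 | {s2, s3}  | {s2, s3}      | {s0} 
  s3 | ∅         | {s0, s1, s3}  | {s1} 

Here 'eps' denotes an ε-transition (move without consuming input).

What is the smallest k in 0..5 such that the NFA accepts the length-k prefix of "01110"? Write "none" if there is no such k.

1

Start in {s0}.
Read '0': s0→{s1, s3}; now {s1, s3}.
None of the earlier sets intersect F, but {s1, s3} does.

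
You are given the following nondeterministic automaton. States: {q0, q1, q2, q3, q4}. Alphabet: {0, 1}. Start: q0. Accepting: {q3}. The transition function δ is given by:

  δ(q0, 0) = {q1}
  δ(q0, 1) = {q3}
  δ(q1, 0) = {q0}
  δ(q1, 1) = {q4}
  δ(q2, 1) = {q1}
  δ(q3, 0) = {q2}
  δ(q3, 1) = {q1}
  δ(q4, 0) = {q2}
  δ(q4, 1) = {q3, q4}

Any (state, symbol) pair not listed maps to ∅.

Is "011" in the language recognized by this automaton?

Yes

Start in {q0}.
Read '0': {q0} → {q1}.
Read '1': {q1} → {q4}.
Read '1': {q4} → {q3, q4}.
The final set {q3, q4} contains the accepting state q3.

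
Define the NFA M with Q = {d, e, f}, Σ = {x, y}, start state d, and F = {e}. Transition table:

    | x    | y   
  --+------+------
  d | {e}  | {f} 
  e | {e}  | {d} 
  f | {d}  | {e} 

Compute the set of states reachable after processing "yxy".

{f}

Start in {d}.
Read 'y': d→{f}; now {f}.
Read 'x': f→{d}; now {d}.
Read 'y': d→{f}; now {f}.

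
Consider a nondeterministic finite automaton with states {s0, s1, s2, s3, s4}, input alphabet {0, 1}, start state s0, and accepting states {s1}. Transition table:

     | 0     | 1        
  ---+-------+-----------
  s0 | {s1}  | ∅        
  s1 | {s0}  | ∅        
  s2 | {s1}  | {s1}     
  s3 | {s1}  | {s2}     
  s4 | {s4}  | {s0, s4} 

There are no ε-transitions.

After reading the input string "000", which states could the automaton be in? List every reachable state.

Start in {s0}.
Read '0': {s0} → {s1}.
Read '0': {s1} → {s0}.
Read '0': {s0} → {s1}.

{s1}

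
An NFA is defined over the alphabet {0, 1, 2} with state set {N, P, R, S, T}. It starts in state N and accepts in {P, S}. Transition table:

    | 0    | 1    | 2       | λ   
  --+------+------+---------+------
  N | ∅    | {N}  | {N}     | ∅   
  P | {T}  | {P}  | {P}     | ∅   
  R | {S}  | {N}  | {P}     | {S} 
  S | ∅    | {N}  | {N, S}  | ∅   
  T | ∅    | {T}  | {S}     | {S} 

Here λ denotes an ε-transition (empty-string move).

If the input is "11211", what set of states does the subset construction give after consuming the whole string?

{N}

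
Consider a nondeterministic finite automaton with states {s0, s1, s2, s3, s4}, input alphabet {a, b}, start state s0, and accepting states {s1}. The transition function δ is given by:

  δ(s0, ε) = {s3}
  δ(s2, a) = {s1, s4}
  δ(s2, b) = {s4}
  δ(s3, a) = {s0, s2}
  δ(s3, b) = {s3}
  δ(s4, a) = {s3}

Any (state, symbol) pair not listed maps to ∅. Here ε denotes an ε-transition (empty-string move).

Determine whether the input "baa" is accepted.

Yes

Start: ε-closure({s0}) = {s0, s3}.
Read 'b': {s0, s3} → {s3}.
Read 'a': {s3} → {s0, s2, s3}.
Read 'a': {s0, s2, s3} → {s0, s1, s2, s3, s4}.
The final set {s0, s1, s2, s3, s4} contains the accepting state s1.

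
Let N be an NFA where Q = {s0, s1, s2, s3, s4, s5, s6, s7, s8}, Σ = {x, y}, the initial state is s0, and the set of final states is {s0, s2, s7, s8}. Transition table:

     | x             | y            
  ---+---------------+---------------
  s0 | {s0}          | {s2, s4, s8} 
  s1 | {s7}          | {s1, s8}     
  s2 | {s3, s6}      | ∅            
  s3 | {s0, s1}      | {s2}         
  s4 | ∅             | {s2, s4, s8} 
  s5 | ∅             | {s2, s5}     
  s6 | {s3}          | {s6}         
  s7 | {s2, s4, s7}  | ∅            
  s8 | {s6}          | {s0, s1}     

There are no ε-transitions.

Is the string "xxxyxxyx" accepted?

Start in {s0}.
Read 'x': s0→{s0}; now {s0}.
Read 'x': s0→{s0}; now {s0}.
Read 'x': s0→{s0}; now {s0}.
Read 'y': s0→{s2, s4, s8}; now {s2, s4, s8}.
Read 'x': s2→{s3, s6}, s4→∅, s8→{s6}; now {s3, s6}.
Read 'x': s3→{s0, s1}, s6→{s3}; now {s0, s1, s3}.
Read 'y': s0→{s2, s4, s8}, s1→{s1, s8}, s3→{s2}; now {s1, s2, s4, s8}.
Read 'x': s1→{s7}, s2→{s3, s6}, s4→∅, s8→{s6}; now {s3, s6, s7}.
The final set {s3, s6, s7} contains the accepting state s7.

Yes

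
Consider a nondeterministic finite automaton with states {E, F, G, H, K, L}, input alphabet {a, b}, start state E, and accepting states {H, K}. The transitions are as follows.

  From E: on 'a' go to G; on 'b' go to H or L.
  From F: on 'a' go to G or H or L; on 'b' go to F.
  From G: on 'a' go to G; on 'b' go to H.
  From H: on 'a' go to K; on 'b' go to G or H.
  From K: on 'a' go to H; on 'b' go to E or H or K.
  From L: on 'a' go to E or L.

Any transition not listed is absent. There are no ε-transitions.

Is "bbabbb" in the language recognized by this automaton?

Yes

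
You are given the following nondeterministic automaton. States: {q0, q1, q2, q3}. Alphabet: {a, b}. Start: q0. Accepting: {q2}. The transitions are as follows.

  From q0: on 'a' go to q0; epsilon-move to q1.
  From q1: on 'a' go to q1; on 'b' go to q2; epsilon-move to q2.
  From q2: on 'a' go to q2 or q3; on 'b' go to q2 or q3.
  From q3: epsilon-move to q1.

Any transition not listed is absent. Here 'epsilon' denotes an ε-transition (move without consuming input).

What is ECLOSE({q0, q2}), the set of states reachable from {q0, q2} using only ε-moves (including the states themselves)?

{q0, q1, q2}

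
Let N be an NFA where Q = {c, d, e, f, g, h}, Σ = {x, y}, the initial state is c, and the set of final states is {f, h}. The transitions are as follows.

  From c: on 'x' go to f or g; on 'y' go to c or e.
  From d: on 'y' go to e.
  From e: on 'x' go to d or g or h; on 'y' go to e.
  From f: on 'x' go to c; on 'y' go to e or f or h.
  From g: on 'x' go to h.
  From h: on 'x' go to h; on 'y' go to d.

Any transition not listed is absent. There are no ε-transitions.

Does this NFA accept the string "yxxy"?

Start in {c}.
Read 'y': c→{c, e}; now {c, e}.
Read 'x': c→{f, g}, e→{d, g, h}; now {d, f, g, h}.
Read 'x': d→∅, f→{c}, g→{h}, h→{h}; now {c, h}.
Read 'y': c→{c, e}, h→{d}; now {c, d, e}.
The final set {c, d, e} contains no accepting state.

No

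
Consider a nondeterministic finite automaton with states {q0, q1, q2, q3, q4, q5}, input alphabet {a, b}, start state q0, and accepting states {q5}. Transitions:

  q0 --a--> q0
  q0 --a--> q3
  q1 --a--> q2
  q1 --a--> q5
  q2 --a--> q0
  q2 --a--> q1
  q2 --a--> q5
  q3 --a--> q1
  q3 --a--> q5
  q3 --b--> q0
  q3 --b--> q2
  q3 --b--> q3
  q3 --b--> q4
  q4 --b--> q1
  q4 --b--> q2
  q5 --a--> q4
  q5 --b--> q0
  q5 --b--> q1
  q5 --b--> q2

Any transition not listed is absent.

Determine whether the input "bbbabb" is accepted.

Start in {q0}.
Read 'b': q0→∅; now ∅.
The set is empty and remains empty for the remaining 5 symbols.
The final set ∅ contains no accepting state.

No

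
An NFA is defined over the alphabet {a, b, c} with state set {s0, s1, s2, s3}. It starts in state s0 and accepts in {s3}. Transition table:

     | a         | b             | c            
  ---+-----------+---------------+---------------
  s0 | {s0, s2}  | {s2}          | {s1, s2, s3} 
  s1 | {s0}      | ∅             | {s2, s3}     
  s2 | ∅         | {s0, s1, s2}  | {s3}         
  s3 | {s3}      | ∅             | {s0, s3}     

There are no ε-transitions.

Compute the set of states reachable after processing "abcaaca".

{s0, s2, s3}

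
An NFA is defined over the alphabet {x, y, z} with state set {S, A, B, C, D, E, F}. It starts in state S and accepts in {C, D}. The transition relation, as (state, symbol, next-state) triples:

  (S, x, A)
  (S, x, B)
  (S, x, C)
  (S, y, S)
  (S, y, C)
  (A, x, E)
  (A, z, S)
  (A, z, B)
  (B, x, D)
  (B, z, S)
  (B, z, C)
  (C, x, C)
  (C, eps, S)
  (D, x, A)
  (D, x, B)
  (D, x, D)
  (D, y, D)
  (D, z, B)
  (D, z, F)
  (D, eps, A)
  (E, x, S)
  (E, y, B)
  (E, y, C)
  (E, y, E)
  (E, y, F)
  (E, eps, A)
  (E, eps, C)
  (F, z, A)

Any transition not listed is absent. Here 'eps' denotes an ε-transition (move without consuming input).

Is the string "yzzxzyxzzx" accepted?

Start in {S}.
Read 'y': S→{S, C}; now {S, C}.
Read 'z': S→∅, C→∅; now ∅.
The set is empty and remains empty for the remaining 8 symbols.
The final set ∅ contains no accepting state.

No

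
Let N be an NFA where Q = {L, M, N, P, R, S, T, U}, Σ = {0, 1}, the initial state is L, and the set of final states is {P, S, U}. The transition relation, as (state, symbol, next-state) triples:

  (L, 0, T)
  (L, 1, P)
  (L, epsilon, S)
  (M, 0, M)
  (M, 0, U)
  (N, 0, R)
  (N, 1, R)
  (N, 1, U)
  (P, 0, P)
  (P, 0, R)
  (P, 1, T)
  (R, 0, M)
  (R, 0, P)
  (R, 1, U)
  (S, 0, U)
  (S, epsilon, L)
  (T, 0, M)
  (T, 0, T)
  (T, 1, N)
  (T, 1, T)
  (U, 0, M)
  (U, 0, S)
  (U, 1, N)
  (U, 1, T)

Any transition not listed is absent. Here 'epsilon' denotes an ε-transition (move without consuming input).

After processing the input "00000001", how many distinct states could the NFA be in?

3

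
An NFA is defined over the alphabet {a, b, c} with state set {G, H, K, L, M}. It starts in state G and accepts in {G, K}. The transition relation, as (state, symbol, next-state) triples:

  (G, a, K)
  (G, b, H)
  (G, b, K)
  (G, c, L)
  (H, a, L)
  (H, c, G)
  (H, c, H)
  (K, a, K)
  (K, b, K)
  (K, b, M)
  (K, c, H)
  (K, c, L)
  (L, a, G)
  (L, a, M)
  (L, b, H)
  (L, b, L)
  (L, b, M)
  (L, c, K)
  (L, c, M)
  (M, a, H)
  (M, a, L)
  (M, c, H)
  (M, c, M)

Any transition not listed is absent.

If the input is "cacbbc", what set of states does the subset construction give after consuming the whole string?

{G, H, K, M}

Start in {G}.
Read 'c': {G} → {L}.
Read 'a': {L} → {G, M}.
Read 'c': {G, M} → {H, L, M}.
Read 'b': {H, L, M} → {H, L, M}.
Read 'b': {H, L, M} → {H, L, M}.
Read 'c': {H, L, M} → {G, H, K, M}.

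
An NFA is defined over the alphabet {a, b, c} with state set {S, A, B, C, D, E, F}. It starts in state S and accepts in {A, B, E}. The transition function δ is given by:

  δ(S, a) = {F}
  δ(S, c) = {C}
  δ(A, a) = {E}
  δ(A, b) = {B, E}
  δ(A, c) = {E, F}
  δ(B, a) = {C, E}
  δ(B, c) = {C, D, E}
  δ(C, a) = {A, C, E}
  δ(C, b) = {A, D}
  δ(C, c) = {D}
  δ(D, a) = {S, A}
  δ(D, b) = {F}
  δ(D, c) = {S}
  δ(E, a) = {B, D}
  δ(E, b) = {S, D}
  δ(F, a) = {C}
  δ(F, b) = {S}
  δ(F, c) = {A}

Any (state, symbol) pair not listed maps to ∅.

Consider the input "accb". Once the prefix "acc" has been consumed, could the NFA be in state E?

Start in {S}.
Read 'a': {S} → {F}.
Read 'c': {F} → {A}.
Read 'c': {A} → {E, F}.
State E is in {E, F}.

Yes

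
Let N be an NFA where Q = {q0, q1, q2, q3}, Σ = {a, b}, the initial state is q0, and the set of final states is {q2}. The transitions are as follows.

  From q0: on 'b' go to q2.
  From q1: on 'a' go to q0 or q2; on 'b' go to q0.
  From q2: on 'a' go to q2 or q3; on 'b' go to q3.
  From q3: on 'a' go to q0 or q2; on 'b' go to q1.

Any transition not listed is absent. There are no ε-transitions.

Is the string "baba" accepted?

Yes

Start in {q0}.
Read 'b': {q0} → {q2}.
Read 'a': {q2} → {q2, q3}.
Read 'b': {q2, q3} → {q1, q3}.
Read 'a': {q1, q3} → {q0, q2}.
The final set {q0, q2} contains the accepting state q2.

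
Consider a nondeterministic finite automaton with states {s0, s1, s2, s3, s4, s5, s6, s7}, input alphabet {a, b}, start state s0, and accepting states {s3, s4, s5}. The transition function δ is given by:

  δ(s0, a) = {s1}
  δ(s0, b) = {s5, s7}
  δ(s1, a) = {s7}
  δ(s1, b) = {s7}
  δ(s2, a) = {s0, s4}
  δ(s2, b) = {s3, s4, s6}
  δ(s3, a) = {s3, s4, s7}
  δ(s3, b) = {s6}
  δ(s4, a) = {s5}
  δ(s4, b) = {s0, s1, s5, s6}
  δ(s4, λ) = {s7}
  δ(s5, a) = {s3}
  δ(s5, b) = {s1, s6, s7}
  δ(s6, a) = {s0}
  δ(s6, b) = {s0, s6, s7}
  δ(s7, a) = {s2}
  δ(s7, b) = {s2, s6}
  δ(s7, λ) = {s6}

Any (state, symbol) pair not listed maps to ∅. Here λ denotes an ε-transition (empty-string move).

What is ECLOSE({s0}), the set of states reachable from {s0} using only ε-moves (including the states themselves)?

Begin with {s0}.
No ε-moves leave this set, so the closure equals the set itself.

{s0}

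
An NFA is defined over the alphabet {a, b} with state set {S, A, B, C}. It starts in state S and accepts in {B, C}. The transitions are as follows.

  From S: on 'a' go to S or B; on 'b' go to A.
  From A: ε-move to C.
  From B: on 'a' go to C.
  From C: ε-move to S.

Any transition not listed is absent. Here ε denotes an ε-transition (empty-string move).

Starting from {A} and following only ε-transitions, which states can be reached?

Begin with {A}.
ε-move A → C; add C.
ε-move C → S; add S.

{S, A, C}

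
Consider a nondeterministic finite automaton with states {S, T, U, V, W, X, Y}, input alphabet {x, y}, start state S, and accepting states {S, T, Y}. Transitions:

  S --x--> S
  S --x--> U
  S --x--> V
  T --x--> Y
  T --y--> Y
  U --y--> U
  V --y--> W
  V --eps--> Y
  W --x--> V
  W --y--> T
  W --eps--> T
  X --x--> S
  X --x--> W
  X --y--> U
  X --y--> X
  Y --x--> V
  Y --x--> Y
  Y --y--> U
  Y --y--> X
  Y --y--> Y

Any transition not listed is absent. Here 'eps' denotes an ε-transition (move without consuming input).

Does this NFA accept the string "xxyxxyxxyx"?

Start in {S}.
Read 'x': S→{S, U, V}; union {S, U, V}; ε-closure = {S, U, V, Y}.
Read 'x': S→{S, U, V}, U→∅, V→∅, Y→{V, Y}; now {S, U, V, Y}.
Read 'y': S→∅, U→{U}, V→{W}, Y→{U, X, Y}; union {U, W, X, Y}; ε-closure = {T, U, W, X, Y}.
Read 'x': T→{Y}, U→∅, W→{V}, X→{S, W}, Y→{V, Y}; union {S, V, W, Y}; ε-closure = {S, T, V, W, Y}.
Read 'x': S→{S, U, V}, T→{Y}, V→∅, W→{V}, Y→{V, Y}; now {S, U, V, Y}.
Read 'y': S→∅, U→{U}, V→{W}, Y→{U, X, Y}; union {U, W, X, Y}; ε-closure = {T, U, W, X, Y}.
Read 'x': T→{Y}, U→∅, W→{V}, X→{S, W}, Y→{V, Y}; union {S, V, W, Y}; ε-closure = {S, T, V, W, Y}.
Read 'x': S→{S, U, V}, T→{Y}, V→∅, W→{V}, Y→{V, Y}; now {S, U, V, Y}.
Read 'y': S→∅, U→{U}, V→{W}, Y→{U, X, Y}; union {U, W, X, Y}; ε-closure = {T, U, W, X, Y}.
Read 'x': T→{Y}, U→∅, W→{V}, X→{S, W}, Y→{V, Y}; union {S, V, W, Y}; ε-closure = {S, T, V, W, Y}.
The final set {S, T, V, W, Y} contains the accepting states S, T, Y.

Yes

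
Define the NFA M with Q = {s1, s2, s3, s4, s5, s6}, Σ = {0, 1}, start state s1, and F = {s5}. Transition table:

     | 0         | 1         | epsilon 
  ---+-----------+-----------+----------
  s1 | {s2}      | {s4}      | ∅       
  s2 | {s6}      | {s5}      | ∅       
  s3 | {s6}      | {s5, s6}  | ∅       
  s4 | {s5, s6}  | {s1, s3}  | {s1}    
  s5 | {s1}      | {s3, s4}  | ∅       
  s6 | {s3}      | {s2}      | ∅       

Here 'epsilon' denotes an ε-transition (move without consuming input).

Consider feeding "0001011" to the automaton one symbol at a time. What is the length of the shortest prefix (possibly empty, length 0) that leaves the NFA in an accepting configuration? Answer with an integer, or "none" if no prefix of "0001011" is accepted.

4

Start in {s1}.
Read '0': s1→{s2}; now {s2}.
Read '0': s2→{s6}; now {s6}.
Read '0': s6→{s3}; now {s3}.
Read '1': s3→{s5, s6}; now {s5, s6}.
None of the earlier sets intersect F, but {s5, s6} does.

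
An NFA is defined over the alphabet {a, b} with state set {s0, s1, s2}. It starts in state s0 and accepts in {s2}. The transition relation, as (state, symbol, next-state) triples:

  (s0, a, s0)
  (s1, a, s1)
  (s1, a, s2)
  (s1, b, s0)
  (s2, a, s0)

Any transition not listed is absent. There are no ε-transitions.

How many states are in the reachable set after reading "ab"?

0

Start in {s0}.
Read 'a': {s0} → {s0}.
Read 'b': {s0} → ∅.
That set has 0 states.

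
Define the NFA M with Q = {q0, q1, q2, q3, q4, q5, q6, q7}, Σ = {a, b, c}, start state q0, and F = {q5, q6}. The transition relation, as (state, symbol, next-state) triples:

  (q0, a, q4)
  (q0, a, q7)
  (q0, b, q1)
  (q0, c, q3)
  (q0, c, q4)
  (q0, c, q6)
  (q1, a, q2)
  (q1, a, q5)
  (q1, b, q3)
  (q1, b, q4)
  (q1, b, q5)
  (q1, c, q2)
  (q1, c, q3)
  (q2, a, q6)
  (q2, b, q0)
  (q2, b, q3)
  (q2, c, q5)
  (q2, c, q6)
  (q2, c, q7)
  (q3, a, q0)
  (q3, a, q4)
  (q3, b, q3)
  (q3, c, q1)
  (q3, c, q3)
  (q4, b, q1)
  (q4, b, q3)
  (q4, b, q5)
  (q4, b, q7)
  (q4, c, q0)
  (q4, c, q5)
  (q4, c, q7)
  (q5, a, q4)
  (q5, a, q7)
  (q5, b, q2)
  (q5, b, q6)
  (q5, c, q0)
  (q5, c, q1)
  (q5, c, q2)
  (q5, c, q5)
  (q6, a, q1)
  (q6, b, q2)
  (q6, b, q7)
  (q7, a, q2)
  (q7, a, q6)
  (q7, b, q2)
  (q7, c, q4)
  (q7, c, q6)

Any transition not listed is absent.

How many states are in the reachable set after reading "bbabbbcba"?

7

Start in {q0}.
Read 'b': {q0} → {q1}.
Read 'b': {q1} → {q3, q4, q5}.
Read 'a': {q3, q4, q5} → {q0, q4, q7}.
Read 'b': {q0, q4, q7} → {q1, q2, q3, q5, q7}.
Read 'b': {q1, q2, q3, q5, q7} → {q0, q2, q3, q4, q5, q6}.
Read 'b': {q0, q2, q3, q4, q5, q6} → {q0, q1, q2, q3, q5, q6, q7}.
Read 'c': {q0, q1, q2, q3, q5, q6, q7} → {q0, q1, q2, q3, q4, q5, q6, q7}.
Read 'b': {q0, q1, q2, q3, q4, q5, q6, q7} → {q0, q1, q2, q3, q4, q5, q6, q7}.
Read 'a': {q0, q1, q2, q3, q4, q5, q6, q7} → {q0, q1, q2, q4, q5, q6, q7}.
That set has 7 states.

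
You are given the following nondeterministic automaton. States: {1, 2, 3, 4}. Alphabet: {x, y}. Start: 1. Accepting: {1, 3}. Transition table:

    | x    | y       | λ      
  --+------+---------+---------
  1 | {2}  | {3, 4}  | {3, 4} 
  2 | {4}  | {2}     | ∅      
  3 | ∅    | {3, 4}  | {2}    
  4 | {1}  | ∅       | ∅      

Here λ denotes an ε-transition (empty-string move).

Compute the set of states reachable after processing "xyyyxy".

{2, 3, 4}

Start: ε-closure({1}) = {1, 2, 3, 4}.
Read 'x': {1, 2, 3, 4} → {1, 2, 3, 4}.
Read 'y': {1, 2, 3, 4} → {2, 3, 4}.
Read 'y': {2, 3, 4} → {2, 3, 4}.
Read 'y': {2, 3, 4} → {2, 3, 4}.
Read 'x': {2, 3, 4} → {1, 2, 3, 4}.
Read 'y': {1, 2, 3, 4} → {2, 3, 4}.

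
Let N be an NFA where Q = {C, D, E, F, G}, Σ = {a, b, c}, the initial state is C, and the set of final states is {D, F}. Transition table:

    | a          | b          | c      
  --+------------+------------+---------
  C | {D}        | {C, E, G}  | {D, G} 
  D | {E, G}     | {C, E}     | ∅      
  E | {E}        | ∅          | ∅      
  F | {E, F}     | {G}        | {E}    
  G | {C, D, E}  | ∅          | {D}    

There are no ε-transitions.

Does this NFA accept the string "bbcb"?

Start in {C}.
Read 'b': {C} → {C, E, G}.
Read 'b': {C, E, G} → {C, E, G}.
Read 'c': {C, E, G} → {D, G}.
Read 'b': {D, G} → {C, E}.
The final set {C, E} contains no accepting state.

No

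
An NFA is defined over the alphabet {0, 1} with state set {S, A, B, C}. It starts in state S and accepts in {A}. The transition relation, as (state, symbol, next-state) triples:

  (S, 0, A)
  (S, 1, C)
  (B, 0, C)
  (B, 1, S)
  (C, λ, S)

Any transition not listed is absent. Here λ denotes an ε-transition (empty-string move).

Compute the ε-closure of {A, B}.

{A, B}

Begin with {A, B}.
No ε-moves leave this set, so the closure equals the set itself.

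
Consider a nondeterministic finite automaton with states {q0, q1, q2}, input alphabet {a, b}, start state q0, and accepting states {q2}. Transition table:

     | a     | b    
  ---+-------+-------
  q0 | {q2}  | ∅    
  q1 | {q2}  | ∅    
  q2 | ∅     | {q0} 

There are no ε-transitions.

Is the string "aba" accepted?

Yes

Start in {q0}.
Read 'a': q0→{q2}; now {q2}.
Read 'b': q2→{q0}; now {q0}.
Read 'a': q0→{q2}; now {q2}.
The final set {q2} contains the accepting state q2.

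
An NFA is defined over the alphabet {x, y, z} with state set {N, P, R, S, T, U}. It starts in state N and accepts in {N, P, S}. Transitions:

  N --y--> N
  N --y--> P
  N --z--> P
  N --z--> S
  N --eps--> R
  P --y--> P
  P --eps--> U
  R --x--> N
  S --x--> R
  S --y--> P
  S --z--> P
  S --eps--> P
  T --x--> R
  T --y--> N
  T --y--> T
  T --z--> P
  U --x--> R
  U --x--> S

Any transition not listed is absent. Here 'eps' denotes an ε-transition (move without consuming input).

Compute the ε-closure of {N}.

{N, R}

Begin with {N}.
ε-move N → R; add R.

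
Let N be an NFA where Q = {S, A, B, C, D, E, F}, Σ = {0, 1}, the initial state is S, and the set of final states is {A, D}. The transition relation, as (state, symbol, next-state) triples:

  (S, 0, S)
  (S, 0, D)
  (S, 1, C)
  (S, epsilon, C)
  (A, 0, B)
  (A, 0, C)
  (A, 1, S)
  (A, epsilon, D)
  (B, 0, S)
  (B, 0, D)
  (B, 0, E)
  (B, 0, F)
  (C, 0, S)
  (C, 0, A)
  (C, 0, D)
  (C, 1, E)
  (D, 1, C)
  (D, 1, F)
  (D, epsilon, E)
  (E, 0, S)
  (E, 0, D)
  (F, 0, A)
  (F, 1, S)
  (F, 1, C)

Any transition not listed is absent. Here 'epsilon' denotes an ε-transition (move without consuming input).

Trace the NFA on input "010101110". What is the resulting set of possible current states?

{S, A, C, D, E}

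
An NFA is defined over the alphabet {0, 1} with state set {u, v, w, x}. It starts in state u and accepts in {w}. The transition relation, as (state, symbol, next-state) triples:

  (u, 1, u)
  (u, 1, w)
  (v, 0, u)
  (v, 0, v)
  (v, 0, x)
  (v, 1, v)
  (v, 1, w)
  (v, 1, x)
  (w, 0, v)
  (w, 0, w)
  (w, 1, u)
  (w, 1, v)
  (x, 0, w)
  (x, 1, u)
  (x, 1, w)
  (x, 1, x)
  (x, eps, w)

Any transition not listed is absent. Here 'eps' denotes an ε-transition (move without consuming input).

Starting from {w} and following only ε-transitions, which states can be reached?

{w}

Begin with {w}.
No ε-moves leave this set, so the closure equals the set itself.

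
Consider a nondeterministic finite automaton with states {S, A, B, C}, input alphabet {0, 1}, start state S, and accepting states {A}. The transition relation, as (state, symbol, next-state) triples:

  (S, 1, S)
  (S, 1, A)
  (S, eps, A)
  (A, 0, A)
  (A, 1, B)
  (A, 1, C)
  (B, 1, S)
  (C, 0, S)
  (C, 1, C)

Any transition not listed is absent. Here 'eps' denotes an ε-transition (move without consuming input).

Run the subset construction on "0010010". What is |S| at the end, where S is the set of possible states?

Start: ε-closure({S}) = {S, A}.
Read '0': S→∅, A→{A}; now {A}.
Read '0': A→{A}; now {A}.
Read '1': A→{B, C}; now {B, C}.
Read '0': B→∅, C→{S}; union {S}; ε-closure = {S, A}.
Read '0': S→∅, A→{A}; now {A}.
Read '1': A→{B, C}; now {B, C}.
Read '0': B→∅, C→{S}; union {S}; ε-closure = {S, A}.
That set has 2 states.

2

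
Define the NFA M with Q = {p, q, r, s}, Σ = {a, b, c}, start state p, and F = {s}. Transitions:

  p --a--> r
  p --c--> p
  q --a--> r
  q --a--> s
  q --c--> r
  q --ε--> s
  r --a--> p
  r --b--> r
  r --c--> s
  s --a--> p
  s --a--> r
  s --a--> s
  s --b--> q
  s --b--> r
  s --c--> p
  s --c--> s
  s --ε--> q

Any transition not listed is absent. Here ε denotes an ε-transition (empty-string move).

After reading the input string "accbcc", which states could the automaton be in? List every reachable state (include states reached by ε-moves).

{p, q, r, s}

Start in {p}.
Read 'a': {p} → {r}.
Read 'c': {r} → {q, s}.
Read 'c': {q, s} → {p, q, r, s}.
Read 'b': {p, q, r, s} → {q, r, s}.
Read 'c': {q, r, s} → {p, q, r, s}.
Read 'c': {p, q, r, s} → {p, q, r, s}.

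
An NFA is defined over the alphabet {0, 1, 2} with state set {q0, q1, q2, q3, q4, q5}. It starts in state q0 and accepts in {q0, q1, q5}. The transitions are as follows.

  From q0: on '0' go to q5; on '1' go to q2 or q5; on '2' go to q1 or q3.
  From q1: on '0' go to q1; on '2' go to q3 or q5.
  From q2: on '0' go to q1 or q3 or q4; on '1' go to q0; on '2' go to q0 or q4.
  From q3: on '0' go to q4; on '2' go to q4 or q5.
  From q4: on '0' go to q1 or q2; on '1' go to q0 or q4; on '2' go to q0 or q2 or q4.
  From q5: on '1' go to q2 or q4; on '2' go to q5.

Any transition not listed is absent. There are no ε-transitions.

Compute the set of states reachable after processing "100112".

Start in {q0}.
Read '1': {q0} → {q2, q5}.
Read '0': {q2, q5} → {q1, q3, q4}.
Read '0': {q1, q3, q4} → {q1, q2, q4}.
Read '1': {q1, q2, q4} → {q0, q4}.
Read '1': {q0, q4} → {q0, q2, q4, q5}.
Read '2': {q0, q2, q4, q5} → {q0, q1, q2, q3, q4, q5}.

{q0, q1, q2, q3, q4, q5}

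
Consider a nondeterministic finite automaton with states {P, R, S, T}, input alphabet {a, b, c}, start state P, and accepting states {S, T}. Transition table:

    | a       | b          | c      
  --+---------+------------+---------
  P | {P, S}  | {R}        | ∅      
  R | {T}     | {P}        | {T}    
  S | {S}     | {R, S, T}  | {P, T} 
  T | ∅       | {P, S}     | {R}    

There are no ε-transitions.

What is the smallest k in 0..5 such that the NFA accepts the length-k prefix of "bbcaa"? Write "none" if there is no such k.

none

Start in {P}.
Read 'b': P→{R}; now {R}.
Read 'b': R→{P}; now {P}.
Read 'c': P→∅; now ∅.
The set is empty and remains empty for the remaining 2 symbols.
No reachable set along the way intersects F.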